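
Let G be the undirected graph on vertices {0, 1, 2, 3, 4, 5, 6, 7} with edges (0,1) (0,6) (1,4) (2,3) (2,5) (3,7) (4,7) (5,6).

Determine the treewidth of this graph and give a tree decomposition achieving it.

Each bag holds 3 vertices, so the decomposition has width 2, which upper-bounds the treewidth. For the lower bound, G contains the cycle 4–1–0–6–5–2–3–7–4, so G is not a forest; only forests have treewidth ≤ 1, hence tw(G) ≥ 2. Hence tw(G) = 2 exactly.

Treewidth 2.
One such decomposition:
Bags: B1 = {0, 1, 4}  B2 = {0, 4, 6}  B3 = {4, 5, 6}  B4 = {2, 4, 5}  B5 = {2, 3, 4}  B6 = {3, 4, 7}
Tree: B1–B2, B2–B3, B3–B4, B4–B5, B5–B6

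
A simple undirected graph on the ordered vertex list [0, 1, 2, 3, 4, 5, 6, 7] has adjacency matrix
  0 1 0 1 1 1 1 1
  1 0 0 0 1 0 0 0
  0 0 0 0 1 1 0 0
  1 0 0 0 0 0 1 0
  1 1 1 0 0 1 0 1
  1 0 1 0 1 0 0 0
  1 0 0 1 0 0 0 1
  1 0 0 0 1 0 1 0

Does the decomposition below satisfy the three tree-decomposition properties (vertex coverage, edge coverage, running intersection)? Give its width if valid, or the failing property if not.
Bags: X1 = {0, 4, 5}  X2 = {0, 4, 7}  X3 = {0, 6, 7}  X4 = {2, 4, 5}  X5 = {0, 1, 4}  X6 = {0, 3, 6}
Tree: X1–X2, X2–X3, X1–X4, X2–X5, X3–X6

Every vertex of G appears in some bag (union = {0, 1, 2, 3, 4, 5, 6, 7}); every edge is covered by a bag; and for each vertex v the set of bags containing v is connected in the bag tree. The decomposition is therefore valid. The largest bag has 3 vertices, so the width is 2.

Yes; width 2.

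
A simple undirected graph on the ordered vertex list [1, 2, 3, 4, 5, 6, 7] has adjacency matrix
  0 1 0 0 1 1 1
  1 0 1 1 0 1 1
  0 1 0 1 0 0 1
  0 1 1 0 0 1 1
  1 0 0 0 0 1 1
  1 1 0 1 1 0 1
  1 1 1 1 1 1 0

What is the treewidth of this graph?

A width-3 tree decomposition is:
Bags: B1 = {1, 5, 6, 7}  B2 = {1, 2, 6, 7}  B3 = {2, 4, 6, 7}  B4 = {2, 3, 4, 7}
Tree: B1–B2, B2–B3, B3–B4
The largest bag has 4 vertices, giving width 3; this decomposition certifies tw(G) ≤ 3. For the lower bound, the 4 vertices {1, 2, 6, 7} are pairwise adjacent, and any tree decomposition puts a clique entirely inside one bag — forcing width ≥ 3. Hence tw(G) = 3 exactly.

3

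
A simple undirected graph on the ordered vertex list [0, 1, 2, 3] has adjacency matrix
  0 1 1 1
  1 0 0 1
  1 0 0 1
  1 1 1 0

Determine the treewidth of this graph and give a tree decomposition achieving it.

Every bag has size at most 3, so the width is 3 − 1 = 2 and tw(G) ≤ 2. Conversely, {0, 1, 3} is a clique of size 3, and the vertices of any clique must share a bag in every tree decomposition; so some bag has ≥ 3 vertices and tw(G) ≥ 2. Combining the bounds, tw(G) = 2.

Treewidth 2.
One optimal decomposition is:
Bags: B1 = {0, 2, 3}  B2 = {0, 1, 3}
Tree: B1–B2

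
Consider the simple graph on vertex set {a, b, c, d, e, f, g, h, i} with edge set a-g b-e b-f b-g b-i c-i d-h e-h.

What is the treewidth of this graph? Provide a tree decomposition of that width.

Treewidth 1.
Bags: B1 = {e, h}  B2 = {b, e}  B3 = {b, g}  B4 = {b, f}  B5 = {a, g}  B6 = {b, i}  B7 = {d, h}  B8 = {c, i}
Tree: B1–B2, B2–B3, B3–B4, B3–B5, B4–B6, B1–B7, B6–B8

Every bag has size at most 2, so the width is 2 − 1 = 1 and tw(G) ≤ 1. G has an edge, so its treewidth is at least 1. The upper and lower bounds meet at 1, so that is the treewidth.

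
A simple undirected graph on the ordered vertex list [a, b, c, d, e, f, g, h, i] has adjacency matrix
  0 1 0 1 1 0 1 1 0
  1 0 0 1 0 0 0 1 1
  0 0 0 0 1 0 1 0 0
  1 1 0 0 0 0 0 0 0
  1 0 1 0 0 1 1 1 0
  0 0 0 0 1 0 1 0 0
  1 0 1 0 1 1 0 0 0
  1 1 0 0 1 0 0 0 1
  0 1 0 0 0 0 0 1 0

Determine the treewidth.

2

A width-2 tree decomposition is:
Bags: B1 = {a, e, g}  B2 = {c, e, g}  B3 = {a, e, h}  B4 = {e, f, g}  B5 = {a, b, h}  B6 = {a, b, d}  B7 = {b, h, i}
Tree: B1–B2, B1–B3, B2–B4, B3–B5, B5–B6, B5–B7
Each bag holds 3 vertices, so the decomposition has width 2, which upper-bounds the treewidth. On the other hand G contains the 3-clique {a, b, d}. A clique must lie in a single bag of any decomposition, so no decomposition can have width below 2. Therefore the treewidth is 2.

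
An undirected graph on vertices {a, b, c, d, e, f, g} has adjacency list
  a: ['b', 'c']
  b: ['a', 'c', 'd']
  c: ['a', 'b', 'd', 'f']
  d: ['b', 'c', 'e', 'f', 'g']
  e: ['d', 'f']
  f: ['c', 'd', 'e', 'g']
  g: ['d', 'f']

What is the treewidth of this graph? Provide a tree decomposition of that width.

The largest bag has 3 vertices, giving width 2; this decomposition certifies tw(G) ≤ 2. Conversely, {d, f, g} is a clique of size 3, and the vertices of any clique must share a bag in every tree decomposition; so some bag has ≥ 3 vertices and tw(G) ≥ 2. The upper and lower bounds meet at 2, so that is the treewidth.

Treewidth 2.
Bags: B1 = {a, b, c}  B2 = {b, c, d}  B3 = {c, d, f}  B4 = {d, e, f}  B5 = {d, f, g}
Tree: B1–B2, B2–B3, B3–B4, B4–B5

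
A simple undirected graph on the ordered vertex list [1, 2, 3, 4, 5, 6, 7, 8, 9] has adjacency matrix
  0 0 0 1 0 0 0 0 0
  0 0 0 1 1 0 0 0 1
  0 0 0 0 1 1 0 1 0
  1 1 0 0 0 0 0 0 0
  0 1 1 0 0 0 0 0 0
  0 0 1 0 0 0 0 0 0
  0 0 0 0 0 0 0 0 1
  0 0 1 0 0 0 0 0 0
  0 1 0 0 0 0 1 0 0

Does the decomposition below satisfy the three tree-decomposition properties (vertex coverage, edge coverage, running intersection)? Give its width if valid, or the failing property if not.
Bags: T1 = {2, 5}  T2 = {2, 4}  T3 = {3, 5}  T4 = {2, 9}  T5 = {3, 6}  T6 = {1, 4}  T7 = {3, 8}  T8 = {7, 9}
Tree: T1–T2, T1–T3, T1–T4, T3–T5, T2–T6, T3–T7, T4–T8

Yes; width 1.

Checking the three conditions: (i) the bags cover all of {1, 2, 3, 4, 5, 6, 7, 8, 9}; (ii) for each edge, some bag contains both endpoints; (iii) the bags containing any fixed vertex form a subtree. All hold, so the decomposition is valid with width 2 − 1 = 1.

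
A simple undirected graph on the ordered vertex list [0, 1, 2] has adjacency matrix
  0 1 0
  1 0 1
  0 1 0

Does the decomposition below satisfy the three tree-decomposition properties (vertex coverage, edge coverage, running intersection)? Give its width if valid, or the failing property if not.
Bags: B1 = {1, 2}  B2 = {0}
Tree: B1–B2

A tree decomposition must satisfy three properties: every vertex lies in some bag; for every edge, both endpoints lie together in some bag; and for every vertex, the bags containing it form a connected subtree. Here edge (1,0) lies in no bag, so the decomposition is invalid.

No — edge (1,0) lies in no bag.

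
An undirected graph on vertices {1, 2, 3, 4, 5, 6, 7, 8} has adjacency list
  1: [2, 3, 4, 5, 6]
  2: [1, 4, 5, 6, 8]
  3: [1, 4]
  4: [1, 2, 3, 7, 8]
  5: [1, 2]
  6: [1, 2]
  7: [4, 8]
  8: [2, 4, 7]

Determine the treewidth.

2

A width-2 tree decomposition is:
Bags: B1 = {1, 2, 5}  B2 = {1, 2, 4}  B3 = {2, 4, 8}  B4 = {1, 3, 4}  B5 = {1, 2, 6}  B6 = {4, 7, 8}
Tree: B1–B2, B2–B3, B2–B4, B1–B5, B3–B6
Each bag holds 3 vertices, so the decomposition has width 2, which upper-bounds the treewidth. On the other hand G contains the 3-clique {2, 4, 8}. A clique must lie in a single bag of any decomposition, so no decomposition can have width below 2. Therefore the treewidth is 2.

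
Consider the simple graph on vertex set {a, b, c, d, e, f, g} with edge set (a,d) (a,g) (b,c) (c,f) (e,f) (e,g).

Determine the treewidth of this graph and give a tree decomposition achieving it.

Treewidth 1.
One such decomposition:
Bags: B1 = {a, d}  B2 = {a, g}  B3 = {e, g}  B4 = {e, f}  B5 = {c, f}  B6 = {b, c}
Tree: B1–B2, B2–B3, B3–B4, B4–B5, B5–B6

The largest bag has 2 vertices, giving width 1; this decomposition certifies tw(G) ≤ 1. G has an edge, so its treewidth is at least 1. The upper and lower bounds meet at 1, so that is the treewidth.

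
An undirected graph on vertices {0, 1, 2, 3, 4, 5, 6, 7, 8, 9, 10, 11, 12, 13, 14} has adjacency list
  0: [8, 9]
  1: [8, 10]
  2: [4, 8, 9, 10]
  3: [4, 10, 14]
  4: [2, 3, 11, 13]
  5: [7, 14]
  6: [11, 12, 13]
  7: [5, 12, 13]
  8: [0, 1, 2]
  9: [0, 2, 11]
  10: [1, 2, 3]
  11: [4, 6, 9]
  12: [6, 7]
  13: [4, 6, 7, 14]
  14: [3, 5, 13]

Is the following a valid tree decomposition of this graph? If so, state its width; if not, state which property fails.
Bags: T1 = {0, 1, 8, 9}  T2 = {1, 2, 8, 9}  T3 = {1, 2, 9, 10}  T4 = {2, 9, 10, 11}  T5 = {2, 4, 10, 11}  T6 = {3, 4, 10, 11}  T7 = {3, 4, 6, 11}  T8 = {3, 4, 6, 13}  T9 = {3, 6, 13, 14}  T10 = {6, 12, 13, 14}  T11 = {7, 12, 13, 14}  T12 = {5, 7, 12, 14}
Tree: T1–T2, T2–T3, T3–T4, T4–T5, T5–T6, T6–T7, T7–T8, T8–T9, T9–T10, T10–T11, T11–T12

Every vertex of G appears in some bag (union = {0, 1, 2, 3, 4, 5, 6, 7, 8, 9, 10, 11, 12, 13, 14}); every edge is covered by a bag; and for each vertex v the set of bags containing v is connected in the bag tree. The decomposition is therefore valid. The largest bag has 4 vertices, so the width is 3.

Yes; width 3.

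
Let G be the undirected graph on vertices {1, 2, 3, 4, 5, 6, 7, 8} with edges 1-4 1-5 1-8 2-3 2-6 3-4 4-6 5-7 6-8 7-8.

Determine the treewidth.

2

A width-2 tree decomposition is:
Bags: B1 = {1, 5, 7}  B2 = {1, 7, 8}  B3 = {1, 4, 8}  B4 = {4, 6, 8}  B5 = {3, 4, 6}  B6 = {2, 3, 6}
Tree: B1–B2, B2–B3, B3–B4, B4–B5, B5–B6
Every bag has size at most 3, so the width is 3 − 1 = 2 and tw(G) ≤ 2. For the lower bound, G contains the cycle 5–7–8–1–5, so G is not a forest; only forests have treewidth ≤ 1, hence tw(G) ≥ 2. Combining the bounds, tw(G) = 2.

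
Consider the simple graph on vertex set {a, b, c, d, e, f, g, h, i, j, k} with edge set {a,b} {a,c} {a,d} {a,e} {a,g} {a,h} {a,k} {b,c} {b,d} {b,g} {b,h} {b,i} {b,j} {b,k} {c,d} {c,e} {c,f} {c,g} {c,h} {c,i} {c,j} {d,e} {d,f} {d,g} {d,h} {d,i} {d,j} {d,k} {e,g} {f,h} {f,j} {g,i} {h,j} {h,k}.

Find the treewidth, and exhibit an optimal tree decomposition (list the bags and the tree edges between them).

Every bag has size at most 5, so the width is 5 − 1 = 4 and tw(G) ≤ 4. For the lower bound, the 5 vertices {a, c, d, e, g} are pairwise adjacent, and any tree decomposition puts a clique entirely inside one bag — forcing width ≥ 4. The upper and lower bounds meet at 4, so that is the treewidth.

Treewidth 4.
One optimal decomposition is:
Bags: B1 = {a, b, d, h, k}  B2 = {a, b, c, d, h}  B3 = {b, c, d, h, j}  B4 = {c, d, f, h, j}  B5 = {a, b, c, d, g}  B6 = {a, c, d, e, g}  B7 = {b, c, d, g, i}
Tree: B1–B2, B2–B3, B3–B4, B2–B5, B5–B6, B5–B7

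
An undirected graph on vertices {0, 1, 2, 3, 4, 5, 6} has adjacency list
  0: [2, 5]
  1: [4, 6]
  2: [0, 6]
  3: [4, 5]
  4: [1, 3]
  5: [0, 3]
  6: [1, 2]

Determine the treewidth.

2

A width-2 tree decomposition is:
Bags: B1 = {0, 3, 5}  B2 = {0, 3, 4}  B3 = {0, 1, 4}  B4 = {0, 1, 6}  B5 = {0, 2, 6}
Tree: B1–B2, B2–B3, B3–B4, B4–B5
The largest bag has 3 vertices, giving width 2; this decomposition certifies tw(G) ≤ 2. For the lower bound, G contains the cycle 0–5–3–4–1–6–2–0, so G is not a forest; only forests have treewidth ≤ 1, hence tw(G) ≥ 2. Therefore the treewidth is 2.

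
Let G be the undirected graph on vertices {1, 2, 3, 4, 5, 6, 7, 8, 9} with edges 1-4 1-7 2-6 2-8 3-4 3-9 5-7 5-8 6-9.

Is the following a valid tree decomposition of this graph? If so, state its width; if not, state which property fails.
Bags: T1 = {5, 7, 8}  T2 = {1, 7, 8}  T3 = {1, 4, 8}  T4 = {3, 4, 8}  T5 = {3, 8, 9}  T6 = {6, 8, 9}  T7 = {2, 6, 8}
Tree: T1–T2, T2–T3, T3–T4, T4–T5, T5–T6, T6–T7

Yes; width 2.

Checking the three conditions: (i) the bags cover all of {1, 2, 3, 4, 5, 6, 7, 8, 9}; (ii) for each edge, some bag contains both endpoints; (iii) the bags containing any fixed vertex form a subtree. All hold, so the decomposition is valid with width 3 − 1 = 2.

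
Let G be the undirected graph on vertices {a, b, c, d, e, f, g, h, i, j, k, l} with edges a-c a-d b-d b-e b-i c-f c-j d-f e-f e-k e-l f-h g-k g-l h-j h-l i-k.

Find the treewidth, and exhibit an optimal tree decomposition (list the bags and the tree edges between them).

Treewidth 3.
Bags: B1 = {a, c, h, j}  B2 = {a, c, f, h}  B3 = {a, d, f, h}  B4 = {d, f, h, l}  B5 = {d, e, f, l}  B6 = {b, d, e, l}  B7 = {b, e, g, l}  B8 = {b, e, g, k}  B9 = {b, g, i, k}
Tree: B1–B2, B2–B3, B3–B4, B4–B5, B5–B6, B6–B7, B7–B8, B8–B9

Each bag holds 4 vertices, so the decomposition has width 3, which upper-bounds the treewidth. For the lower bound: the 4 vertex sets {a,c,j}, {h}, {f}, {b,d,e,l} are disjoint, each induces a connected subgraph, and every pair is joined by at least one edge of G. Contracting each set to a single vertex therefore yields K_{4} as a minor, and since treewidth is minor-monotone, tw(G) ≥ tw(K_{4}) = 3. The upper and lower bounds meet at 3, so that is the treewidth.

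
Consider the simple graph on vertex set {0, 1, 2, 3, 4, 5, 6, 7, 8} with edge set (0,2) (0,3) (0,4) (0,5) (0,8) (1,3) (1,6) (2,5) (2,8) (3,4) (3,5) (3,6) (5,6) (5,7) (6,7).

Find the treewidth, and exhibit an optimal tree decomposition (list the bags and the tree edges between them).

The largest bag has 3 vertices, giving width 2; this decomposition certifies tw(G) ≤ 2. For the lower bound, the 3 vertices {0, 2, 8} are pairwise adjacent, and any tree decomposition puts a clique entirely inside one bag — forcing width ≥ 2. The upper and lower bounds meet at 2, so that is the treewidth.

Treewidth 2.
One such decomposition:
Bags: B1 = {0, 3, 5}  B2 = {3, 5, 6}  B3 = {1, 3, 6}  B4 = {0, 2, 5}  B5 = {5, 6, 7}  B6 = {0, 3, 4}  B7 = {0, 2, 8}
Tree: B1–B2, B2–B3, B1–B4, B2–B5, B1–B6, B4–B7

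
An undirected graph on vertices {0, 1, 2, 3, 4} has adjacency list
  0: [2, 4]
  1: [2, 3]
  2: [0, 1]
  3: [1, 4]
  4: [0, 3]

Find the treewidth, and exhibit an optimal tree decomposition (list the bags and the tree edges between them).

Treewidth 2.
One such decomposition:
Bags: B1 = {1, 2, 3}  B2 = {0, 2, 3}  B3 = {0, 3, 4}
Tree: B1–B2, B2–B3

Every bag has size at most 3, so the width is 3 − 1 = 2 and tw(G) ≤ 2. Since 3–1–2–0–4–3 is a cycle in G, G is not acyclic. Forests are exactly the graphs of treewidth ≤ 1, so tw(G) ≥ 2. Therefore the treewidth is 2.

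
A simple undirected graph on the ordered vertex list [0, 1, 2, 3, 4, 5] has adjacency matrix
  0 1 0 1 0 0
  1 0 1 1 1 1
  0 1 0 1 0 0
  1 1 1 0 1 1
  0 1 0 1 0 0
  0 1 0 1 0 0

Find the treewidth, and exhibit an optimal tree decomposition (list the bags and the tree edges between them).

Every bag has size at most 3, so the width is 3 − 1 = 2 and tw(G) ≤ 2. On the other hand G contains the 3-clique {0, 1, 3}. A clique must lie in a single bag of any decomposition, so no decomposition can have width below 2. The upper and lower bounds meet at 2, so that is the treewidth.

Treewidth 2.
Bags: B1 = {1, 2, 3}  B2 = {1, 3, 5}  B3 = {0, 1, 3}  B4 = {1, 3, 4}
Tree: B1–B2, B1–B3, B3–B4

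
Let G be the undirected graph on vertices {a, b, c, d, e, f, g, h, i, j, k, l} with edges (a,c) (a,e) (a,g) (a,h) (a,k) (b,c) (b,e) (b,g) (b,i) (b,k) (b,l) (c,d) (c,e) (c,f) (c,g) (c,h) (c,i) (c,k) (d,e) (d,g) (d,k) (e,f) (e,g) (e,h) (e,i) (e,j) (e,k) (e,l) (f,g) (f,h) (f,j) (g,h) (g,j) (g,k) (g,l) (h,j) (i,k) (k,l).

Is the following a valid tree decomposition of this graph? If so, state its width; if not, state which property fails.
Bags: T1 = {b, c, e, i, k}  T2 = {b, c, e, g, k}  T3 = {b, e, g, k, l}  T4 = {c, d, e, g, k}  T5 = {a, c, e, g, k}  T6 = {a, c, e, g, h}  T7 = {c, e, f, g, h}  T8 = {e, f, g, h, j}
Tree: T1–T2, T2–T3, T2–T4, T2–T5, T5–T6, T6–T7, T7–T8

Checking the three conditions: (i) the bags cover all of {a, b, c, d, e, f, g, h, i, j, k, l}; (ii) for each edge, some bag contains both endpoints; (iii) the bags containing any fixed vertex form a subtree. All hold, so the decomposition is valid with width 5 − 1 = 4.

Yes; width 4.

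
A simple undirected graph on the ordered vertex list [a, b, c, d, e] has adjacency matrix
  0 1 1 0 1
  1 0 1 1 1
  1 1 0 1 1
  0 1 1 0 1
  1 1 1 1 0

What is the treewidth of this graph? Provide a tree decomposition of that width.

Each bag holds 4 vertices, so the decomposition has width 3, which upper-bounds the treewidth. On the other hand G contains the 4-clique {b, c, d, e}. A clique must lie in a single bag of any decomposition, so no decomposition can have width below 3. Therefore the treewidth is 3.

Treewidth 3.
One such decomposition:
Bags: B1 = {b, c, d, e}  B2 = {a, b, c, e}
Tree: B1–B2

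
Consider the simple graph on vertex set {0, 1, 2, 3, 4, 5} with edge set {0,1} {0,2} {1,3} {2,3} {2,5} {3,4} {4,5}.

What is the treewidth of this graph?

A width-2 tree decomposition is:
Bags: B1 = {0, 1, 3}  B2 = {0, 2, 3}  B3 = {2, 3, 4}  B4 = {2, 4, 5}
Tree: B1–B2, B2–B3, B3–B4
Every bag has size at most 3, so the width is 3 − 1 = 2 and tw(G) ≤ 2. Since 1–0–2–3–1 is a cycle in G, G is not acyclic. Forests are exactly the graphs of treewidth ≤ 1, so tw(G) ≥ 2. The upper and lower bounds meet at 2, so that is the treewidth.

2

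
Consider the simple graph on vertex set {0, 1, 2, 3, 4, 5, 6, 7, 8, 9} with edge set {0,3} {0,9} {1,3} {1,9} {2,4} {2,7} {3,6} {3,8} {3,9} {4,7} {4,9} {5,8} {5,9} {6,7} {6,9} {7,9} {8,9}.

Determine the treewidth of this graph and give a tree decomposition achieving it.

Treewidth 2.
One such decomposition:
Bags: B1 = {6, 7, 9}  B2 = {3, 6, 9}  B3 = {4, 7, 9}  B4 = {1, 3, 9}  B5 = {2, 4, 7}  B6 = {3, 8, 9}  B7 = {0, 3, 9}  B8 = {5, 8, 9}
Tree: B1–B2, B1–B3, B2–B4, B3–B5, B4–B6, B4–B7, B6–B8

Every bag has size at most 3, so the width is 3 − 1 = 2 and tw(G) ≤ 2. On the other hand G contains the 3-clique {0, 3, 9}. A clique must lie in a single bag of any decomposition, so no decomposition can have width below 2. Combining the bounds, tw(G) = 2.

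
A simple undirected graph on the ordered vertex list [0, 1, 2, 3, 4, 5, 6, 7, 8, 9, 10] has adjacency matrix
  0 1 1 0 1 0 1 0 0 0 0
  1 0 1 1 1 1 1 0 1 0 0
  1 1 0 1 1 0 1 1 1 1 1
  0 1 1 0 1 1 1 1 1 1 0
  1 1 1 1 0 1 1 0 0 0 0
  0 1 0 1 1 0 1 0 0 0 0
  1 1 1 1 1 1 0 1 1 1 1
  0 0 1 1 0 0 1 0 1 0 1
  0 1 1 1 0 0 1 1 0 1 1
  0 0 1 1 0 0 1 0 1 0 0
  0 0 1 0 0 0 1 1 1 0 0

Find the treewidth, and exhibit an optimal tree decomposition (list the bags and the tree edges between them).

Treewidth 4.
One such decomposition:
Bags: B1 = {1, 2, 3, 6, 8}  B2 = {2, 3, 6, 7, 8}  B3 = {2, 6, 7, 8, 10}  B4 = {1, 2, 3, 4, 6}  B5 = {0, 1, 2, 4, 6}  B6 = {1, 3, 4, 5, 6}  B7 = {2, 3, 6, 8, 9}
Tree: B1–B2, B2–B3, B1–B4, B4–B5, B4–B6, B1–B7

Every bag has size at most 5, so the width is 5 − 1 = 4 and tw(G) ≤ 4. For the lower bound, the 5 vertices {0, 1, 2, 4, 6} are pairwise adjacent, and any tree decomposition puts a clique entirely inside one bag — forcing width ≥ 4. Hence tw(G) = 4 exactly.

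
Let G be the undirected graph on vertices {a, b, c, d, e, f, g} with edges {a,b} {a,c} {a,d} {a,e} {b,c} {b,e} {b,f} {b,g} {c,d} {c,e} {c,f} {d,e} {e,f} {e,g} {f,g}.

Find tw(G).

A width-3 tree decomposition is:
Bags: B1 = {b, c, e, f}  B2 = {a, b, c, e}  B3 = {a, c, d, e}  B4 = {b, e, f, g}
Tree: B1–B2, B2–B3, B1–B4
The largest bag has 4 vertices, giving width 3; this decomposition certifies tw(G) ≤ 3. On the other hand G contains the 4-clique {a, c, d, e}. A clique must lie in a single bag of any decomposition, so no decomposition can have width below 3. Combining the bounds, tw(G) = 3.

3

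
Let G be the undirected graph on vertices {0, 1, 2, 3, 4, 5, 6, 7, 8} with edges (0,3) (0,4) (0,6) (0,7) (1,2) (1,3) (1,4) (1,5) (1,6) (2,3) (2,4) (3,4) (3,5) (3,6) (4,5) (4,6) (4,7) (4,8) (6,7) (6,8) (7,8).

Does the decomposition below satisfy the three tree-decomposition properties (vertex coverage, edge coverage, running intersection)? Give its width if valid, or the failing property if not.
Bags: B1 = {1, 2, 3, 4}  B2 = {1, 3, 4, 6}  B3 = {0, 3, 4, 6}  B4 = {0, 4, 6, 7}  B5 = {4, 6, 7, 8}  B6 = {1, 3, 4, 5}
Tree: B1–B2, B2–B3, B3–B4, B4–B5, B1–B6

Vertex coverage: the bags together contain {0, 1, 2, 3, 4, 5, 6, 7, 8}, the full vertex set. Edge coverage: each edge of G has both endpoints in at least one bag. Running intersection: for every vertex, the bags containing it form a connected subtree. All three properties hold, so this is a valid tree decomposition of width max|bag| − 1 = 3, and hence tw(G) ≤ 3.

Yes; width 3.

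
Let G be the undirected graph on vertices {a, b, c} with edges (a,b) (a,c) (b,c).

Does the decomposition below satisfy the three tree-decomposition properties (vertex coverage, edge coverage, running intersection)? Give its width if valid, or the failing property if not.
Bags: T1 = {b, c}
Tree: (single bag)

A tree decomposition must satisfy three properties: every vertex lies in some bag; for every edge, both endpoints lie together in some bag; and for every vertex, the bags containing it form a connected subtree. Here vertex a appears in no bag, so the decomposition is invalid.

No — vertex a appears in no bag.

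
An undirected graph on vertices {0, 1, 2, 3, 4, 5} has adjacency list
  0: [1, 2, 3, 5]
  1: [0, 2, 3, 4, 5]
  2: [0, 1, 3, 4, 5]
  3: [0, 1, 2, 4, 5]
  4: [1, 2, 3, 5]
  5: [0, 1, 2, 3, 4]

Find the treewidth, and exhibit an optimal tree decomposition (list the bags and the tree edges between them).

Each bag holds 5 vertices, so the decomposition has width 4, which upper-bounds the treewidth. Conversely, {0, 1, 2, 3, 5} is a clique of size 5, and the vertices of any clique must share a bag in every tree decomposition; so some bag has ≥ 5 vertices and tw(G) ≥ 4. The upper and lower bounds meet at 4, so that is the treewidth.

Treewidth 4.
One optimal decomposition is:
Bags: B1 = {0, 1, 2, 3, 5}  B2 = {1, 2, 3, 4, 5}
Tree: B1–B2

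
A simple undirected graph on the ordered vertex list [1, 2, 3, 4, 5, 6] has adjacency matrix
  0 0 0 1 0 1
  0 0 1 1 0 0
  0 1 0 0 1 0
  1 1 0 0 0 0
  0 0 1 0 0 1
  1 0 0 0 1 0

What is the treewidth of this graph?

2

A width-2 tree decomposition is:
Bags: B1 = {1, 2, 4}  B2 = {1, 2, 3}  B3 = {1, 3, 5}  B4 = {1, 5, 6}
Tree: B1–B2, B2–B3, B3–B4
Every bag has size at most 3, so the width is 3 − 1 = 2 and tw(G) ≤ 2. For the lower bound, G contains the cycle 1–4–2–3–5–6–1, so G is not a forest; only forests have treewidth ≤ 1, hence tw(G) ≥ 2. The upper and lower bounds meet at 2, so that is the treewidth.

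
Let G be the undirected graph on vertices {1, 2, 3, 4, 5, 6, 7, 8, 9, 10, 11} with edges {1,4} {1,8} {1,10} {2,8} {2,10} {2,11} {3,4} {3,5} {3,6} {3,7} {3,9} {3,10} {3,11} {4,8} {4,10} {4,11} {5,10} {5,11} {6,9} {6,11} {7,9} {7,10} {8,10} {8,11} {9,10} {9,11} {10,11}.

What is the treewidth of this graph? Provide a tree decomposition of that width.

The largest bag has 4 vertices, giving width 3; this decomposition certifies tw(G) ≤ 3. On the other hand G contains the 4-clique {1, 4, 8, 10}. A clique must lie in a single bag of any decomposition, so no decomposition can have width below 3. Therefore the treewidth is 3.

Treewidth 3.
One optimal decomposition is:
Bags: B1 = {4, 8, 10, 11}  B2 = {3, 4, 10, 11}  B3 = {3, 5, 10, 11}  B4 = {1, 4, 8, 10}  B5 = {2, 8, 10, 11}  B6 = {3, 9, 10, 11}  B7 = {3, 6, 9, 11}  B8 = {3, 7, 9, 10}
Tree: B1–B2, B2–B3, B1–B4, B1–B5, B2–B6, B6–B7, B6–B8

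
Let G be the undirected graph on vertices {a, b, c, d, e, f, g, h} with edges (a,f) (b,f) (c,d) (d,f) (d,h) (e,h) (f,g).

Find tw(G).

A width-1 tree decomposition is:
Bags: B1 = {f, g}  B2 = {d, f}  B3 = {c, d}  B4 = {b, f}  B5 = {d, h}  B6 = {e, h}  B7 = {a, f}
Tree: B1–B2, B2–B3, B2–B4, B3–B5, B5–B6, B2–B7
Each bag holds 2 vertices, so the decomposition has width 1, which upper-bounds the treewidth. Any graph with an edge has treewidth ≥ 1, and G has the edge g–f. Therefore the treewidth is 1.

1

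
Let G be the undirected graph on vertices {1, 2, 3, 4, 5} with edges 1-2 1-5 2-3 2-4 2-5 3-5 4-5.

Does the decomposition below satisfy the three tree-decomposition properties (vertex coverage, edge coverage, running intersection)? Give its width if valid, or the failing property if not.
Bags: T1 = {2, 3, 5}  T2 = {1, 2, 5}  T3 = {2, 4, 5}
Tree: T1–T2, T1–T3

Vertex coverage: the bags together contain {1, 2, 3, 4, 5}, the full vertex set. Edge coverage: each edge of G has both endpoints in at least one bag. Running intersection: for every vertex, the bags containing it form a connected subtree. All three properties hold, so this is a valid tree decomposition of width max|bag| − 1 = 2, and hence tw(G) ≤ 2.

Yes; width 2.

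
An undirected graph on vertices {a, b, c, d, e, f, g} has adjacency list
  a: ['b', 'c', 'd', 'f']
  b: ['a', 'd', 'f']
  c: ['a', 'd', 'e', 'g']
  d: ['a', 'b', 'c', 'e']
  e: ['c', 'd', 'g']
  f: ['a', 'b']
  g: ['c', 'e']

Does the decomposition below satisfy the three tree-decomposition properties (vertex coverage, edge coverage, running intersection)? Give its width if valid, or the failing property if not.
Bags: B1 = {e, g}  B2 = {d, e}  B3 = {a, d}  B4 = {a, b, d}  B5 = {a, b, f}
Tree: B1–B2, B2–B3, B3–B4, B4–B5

A tree decomposition must satisfy three properties: every vertex lies in some bag; for every edge, both endpoints lie together in some bag; and for every vertex, the bags containing it form a connected subtree. Here vertex c appears in no bag, so the decomposition is invalid.

No — vertex c appears in no bag.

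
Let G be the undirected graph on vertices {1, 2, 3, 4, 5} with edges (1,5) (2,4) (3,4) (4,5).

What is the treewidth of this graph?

1

A width-1 tree decomposition is:
Bags: B1 = {4, 5}  B2 = {3, 4}  B3 = {2, 4}  B4 = {1, 5}
Tree: B1–B2, B2–B3, B1–B4
The largest bag has 2 vertices, giving width 1; this decomposition certifies tw(G) ≤ 1. G has an edge, so its treewidth is at least 1. The upper and lower bounds meet at 1, so that is the treewidth.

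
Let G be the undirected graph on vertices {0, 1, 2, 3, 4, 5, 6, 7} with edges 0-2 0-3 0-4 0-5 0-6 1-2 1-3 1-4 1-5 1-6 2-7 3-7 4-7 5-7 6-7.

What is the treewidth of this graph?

A width-3 tree decomposition is:
Bags: B1 = {0, 1, 5, 7}  B2 = {0, 1, 4, 7}  B3 = {0, 1, 3, 7}  B4 = {0, 1, 2, 7}  B5 = {0, 1, 6, 7}
Tree: B1–B2, B2–B3, B3–B4, B4–B5
Each bag holds 4 vertices, so the decomposition has width 3, which upper-bounds the treewidth. For the lower bound: the 4 vertex sets {0,5}, {1,4}, {7}, {3} are disjoint, each induces a connected subgraph, and every pair is joined by at least one edge of G. Contracting each set to a single vertex therefore yields K_{4} as a minor, and since treewidth is minor-monotone, tw(G) ≥ tw(K_{4}) = 3. Combining the bounds, tw(G) = 3.

3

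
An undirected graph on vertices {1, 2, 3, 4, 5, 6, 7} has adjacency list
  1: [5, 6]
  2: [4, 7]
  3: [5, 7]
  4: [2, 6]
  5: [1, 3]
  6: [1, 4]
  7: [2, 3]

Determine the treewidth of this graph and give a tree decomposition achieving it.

The largest bag has 3 vertices, giving width 2; this decomposition certifies tw(G) ≤ 2. For the lower bound, G contains the cycle 6–1–5–3–7–2–4–6, so G is not a forest; only forests have treewidth ≤ 1, hence tw(G) ≥ 2. The upper and lower bounds meet at 2, so that is the treewidth.

Treewidth 2.
One such decomposition:
Bags: B1 = {1, 5, 6}  B2 = {3, 5, 6}  B3 = {3, 6, 7}  B4 = {2, 6, 7}  B5 = {2, 4, 6}
Tree: B1–B2, B2–B3, B3–B4, B4–B5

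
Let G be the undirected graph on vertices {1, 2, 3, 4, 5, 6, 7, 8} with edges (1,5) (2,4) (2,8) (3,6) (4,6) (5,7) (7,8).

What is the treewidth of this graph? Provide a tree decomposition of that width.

The largest bag has 2 vertices, giving width 1; this decomposition certifies tw(G) ≤ 1. G has an edge, so its treewidth is at least 1. The upper and lower bounds meet at 1, so that is the treewidth.

Treewidth 1.
One optimal decomposition is:
Bags: B1 = {3, 6}  B2 = {4, 6}  B3 = {2, 4}  B4 = {2, 8}  B5 = {7, 8}  B6 = {5, 7}  B7 = {1, 5}
Tree: B1–B2, B2–B3, B3–B4, B4–B5, B5–B6, B6–B7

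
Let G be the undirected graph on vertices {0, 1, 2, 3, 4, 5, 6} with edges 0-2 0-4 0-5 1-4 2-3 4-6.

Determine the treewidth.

A width-1 tree decomposition is:
Bags: B1 = {0, 4}  B2 = {4, 6}  B3 = {0, 2}  B4 = {2, 3}  B5 = {1, 4}  B6 = {0, 5}
Tree: B1–B2, B1–B3, B3–B4, B1–B5, B3–B6
Each bag holds 2 vertices, so the decomposition has width 1, which upper-bounds the treewidth. G has an edge, so its treewidth is at least 1. Therefore the treewidth is 1.

1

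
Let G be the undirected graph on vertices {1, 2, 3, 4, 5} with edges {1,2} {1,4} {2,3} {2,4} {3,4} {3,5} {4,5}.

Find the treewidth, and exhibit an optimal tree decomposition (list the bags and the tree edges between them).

Treewidth 2.
One such decomposition:
Bags: B1 = {2, 3, 4}  B2 = {3, 4, 5}  B3 = {1, 2, 4}
Tree: B1–B2, B1–B3

The largest bag has 3 vertices, giving width 2; this decomposition certifies tw(G) ≤ 2. On the other hand G contains the 3-clique {1, 2, 4}. A clique must lie in a single bag of any decomposition, so no decomposition can have width below 2. Combining the bounds, tw(G) = 2.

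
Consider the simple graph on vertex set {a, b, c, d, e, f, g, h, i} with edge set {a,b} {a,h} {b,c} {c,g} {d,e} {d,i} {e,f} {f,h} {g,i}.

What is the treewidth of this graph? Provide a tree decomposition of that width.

Treewidth 2.
Bags: B1 = {d, e, f}  B2 = {d, f, i}  B3 = {f, g, i}  B4 = {c, f, g}  B5 = {b, c, f}  B6 = {a, b, f}  B7 = {a, f, h}
Tree: B1–B2, B2–B3, B3–B4, B4–B5, B5–B6, B6–B7

Each bag holds 3 vertices, so the decomposition has width 2, which upper-bounds the treewidth. For the lower bound, G contains the cycle f–e–d–i–g–c–b–a–h–f, so G is not a forest; only forests have treewidth ≤ 1, hence tw(G) ≥ 2. Therefore the treewidth is 2.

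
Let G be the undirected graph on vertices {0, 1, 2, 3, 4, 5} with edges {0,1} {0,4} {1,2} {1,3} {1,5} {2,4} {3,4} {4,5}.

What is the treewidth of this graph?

2

A width-2 tree decomposition is:
Bags: B1 = {1, 4, 5}  B2 = {1, 3, 4}  B3 = {0, 1, 4}  B4 = {1, 2, 4}
Tree: B1–B2, B2–B3, B3–B4
Each bag holds 3 vertices, so the decomposition has width 2, which upper-bounds the treewidth. Since 4–5–1–3–4 is a cycle in G, G is not acyclic. Forests are exactly the graphs of treewidth ≤ 1, so tw(G) ≥ 2. The upper and lower bounds meet at 2, so that is the treewidth.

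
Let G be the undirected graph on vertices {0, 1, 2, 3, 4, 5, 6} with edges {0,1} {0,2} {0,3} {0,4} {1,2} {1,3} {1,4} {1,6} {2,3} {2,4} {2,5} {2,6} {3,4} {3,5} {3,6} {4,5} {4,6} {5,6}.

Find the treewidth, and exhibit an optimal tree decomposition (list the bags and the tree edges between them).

Treewidth 4.
One such decomposition:
Bags: B1 = {2, 3, 4, 5, 6}  B2 = {1, 2, 3, 4, 6}  B3 = {0, 1, 2, 3, 4}
Tree: B1–B2, B2–B3

Every bag has size at most 5, so the width is 5 − 1 = 4 and tw(G) ≤ 4. On the other hand G contains the 5-clique {0, 1, 2, 3, 4}. A clique must lie in a single bag of any decomposition, so no decomposition can have width below 4. Combining the bounds, tw(G) = 4.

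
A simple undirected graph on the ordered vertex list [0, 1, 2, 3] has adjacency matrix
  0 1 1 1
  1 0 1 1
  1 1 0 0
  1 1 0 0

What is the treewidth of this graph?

A width-2 tree decomposition is:
Bags: B1 = {0, 1, 2}  B2 = {0, 1, 3}
Tree: B1–B2
Each bag holds 3 vertices, so the decomposition has width 2, which upper-bounds the treewidth. For the lower bound, the 3 vertices {0, 1, 2} are pairwise adjacent, and any tree decomposition puts a clique entirely inside one bag — forcing width ≥ 2. The upper and lower bounds meet at 2, so that is the treewidth.

2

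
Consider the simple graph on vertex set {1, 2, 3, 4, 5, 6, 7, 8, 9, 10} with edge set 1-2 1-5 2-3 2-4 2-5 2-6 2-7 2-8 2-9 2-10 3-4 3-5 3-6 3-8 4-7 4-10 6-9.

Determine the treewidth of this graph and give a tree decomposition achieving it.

Treewidth 2.
Bags: B1 = {2, 3, 6}  B2 = {2, 3, 4}  B3 = {2, 4, 10}  B4 = {2, 3, 8}  B5 = {2, 3, 5}  B6 = {2, 6, 9}  B7 = {2, 4, 7}  B8 = {1, 2, 5}
Tree: B1–B2, B2–B3, B1–B4, B1–B5, B1–B6, B2–B7, B5–B8

Every bag has size at most 3, so the width is 3 − 1 = 2 and tw(G) ≤ 2. Conversely, {1, 2, 5} is a clique of size 3, and the vertices of any clique must share a bag in every tree decomposition; so some bag has ≥ 3 vertices and tw(G) ≥ 2. Therefore the treewidth is 2.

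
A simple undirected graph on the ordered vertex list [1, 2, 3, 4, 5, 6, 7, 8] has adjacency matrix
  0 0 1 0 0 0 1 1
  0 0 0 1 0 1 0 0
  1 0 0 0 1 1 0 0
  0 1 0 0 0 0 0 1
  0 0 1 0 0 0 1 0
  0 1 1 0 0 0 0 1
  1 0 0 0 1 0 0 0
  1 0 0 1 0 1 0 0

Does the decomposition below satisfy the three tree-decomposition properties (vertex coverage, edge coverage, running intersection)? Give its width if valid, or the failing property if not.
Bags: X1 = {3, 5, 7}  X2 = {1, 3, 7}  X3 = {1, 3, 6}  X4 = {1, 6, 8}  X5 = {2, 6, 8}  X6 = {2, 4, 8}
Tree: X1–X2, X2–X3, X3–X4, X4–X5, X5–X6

Yes; width 2.

Checking the three conditions: (i) the bags cover all of {1, 2, 3, 4, 5, 6, 7, 8}; (ii) for each edge, some bag contains both endpoints; (iii) the bags containing any fixed vertex form a subtree. All hold, so the decomposition is valid with width 3 − 1 = 2.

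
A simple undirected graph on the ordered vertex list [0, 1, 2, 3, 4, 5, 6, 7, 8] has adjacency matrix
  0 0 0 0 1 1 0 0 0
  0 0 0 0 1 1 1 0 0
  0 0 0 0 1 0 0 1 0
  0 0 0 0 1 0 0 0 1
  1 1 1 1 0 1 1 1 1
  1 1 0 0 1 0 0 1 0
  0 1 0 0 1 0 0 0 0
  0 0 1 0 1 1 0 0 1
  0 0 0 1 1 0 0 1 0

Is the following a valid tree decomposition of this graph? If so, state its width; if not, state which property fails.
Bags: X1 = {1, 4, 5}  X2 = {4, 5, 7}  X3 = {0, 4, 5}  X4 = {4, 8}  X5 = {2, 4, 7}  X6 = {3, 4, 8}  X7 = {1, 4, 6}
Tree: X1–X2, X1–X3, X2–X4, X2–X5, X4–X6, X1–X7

No — edge (7,8) lies in no bag.

A tree decomposition must satisfy three properties: every vertex lies in some bag; for every edge, both endpoints lie together in some bag; and for every vertex, the bags containing it form a connected subtree. Here edge (7,8) lies in no bag, so the decomposition is invalid.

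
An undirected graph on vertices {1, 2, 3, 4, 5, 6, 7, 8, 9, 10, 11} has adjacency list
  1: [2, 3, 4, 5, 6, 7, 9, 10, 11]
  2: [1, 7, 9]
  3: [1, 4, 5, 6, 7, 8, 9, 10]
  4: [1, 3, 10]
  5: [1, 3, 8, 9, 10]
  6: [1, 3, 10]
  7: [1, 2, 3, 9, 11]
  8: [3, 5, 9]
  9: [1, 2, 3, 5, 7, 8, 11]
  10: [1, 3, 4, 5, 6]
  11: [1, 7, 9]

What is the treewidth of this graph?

A width-3 tree decomposition is:
Bags: B1 = {1, 3, 5, 9}  B2 = {1, 3, 7, 9}  B3 = {1, 3, 5, 10}  B4 = {1, 3, 4, 10}  B5 = {1, 3, 6, 10}  B6 = {3, 5, 8, 9}  B7 = {1, 7, 9, 11}  B8 = {1, 2, 7, 9}
Tree: B1–B2, B1–B3, B3–B4, B3–B5, B1–B6, B2–B7, B2–B8
Each bag holds 4 vertices, so the decomposition has width 3, which upper-bounds the treewidth. Conversely, {3, 5, 8, 9} is a clique of size 4, and the vertices of any clique must share a bag in every tree decomposition; so some bag has ≥ 4 vertices and tw(G) ≥ 3. Therefore the treewidth is 3.

3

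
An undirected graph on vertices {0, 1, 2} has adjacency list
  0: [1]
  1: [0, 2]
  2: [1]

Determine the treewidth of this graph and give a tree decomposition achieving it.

Treewidth 1.
One optimal decomposition is:
Bags: B1 = {0, 1}  B2 = {1, 2}
Tree: B1–B2

Each bag holds 2 vertices, so the decomposition has width 1, which upper-bounds the treewidth. G has an edge, so its treewidth is at least 1. The upper and lower bounds meet at 1, so that is the treewidth.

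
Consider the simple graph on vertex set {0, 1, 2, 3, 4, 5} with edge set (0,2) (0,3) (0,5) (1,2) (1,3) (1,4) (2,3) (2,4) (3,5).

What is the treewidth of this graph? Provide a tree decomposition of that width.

The largest bag has 3 vertices, giving width 2; this decomposition certifies tw(G) ≤ 2. On the other hand G contains the 3-clique {0, 2, 3}. A clique must lie in a single bag of any decomposition, so no decomposition can have width below 2. Hence tw(G) = 2 exactly.

Treewidth 2.
Bags: B1 = {0, 2, 3}  B2 = {1, 2, 3}  B3 = {1, 2, 4}  B4 = {0, 3, 5}
Tree: B1–B2, B2–B3, B1–B4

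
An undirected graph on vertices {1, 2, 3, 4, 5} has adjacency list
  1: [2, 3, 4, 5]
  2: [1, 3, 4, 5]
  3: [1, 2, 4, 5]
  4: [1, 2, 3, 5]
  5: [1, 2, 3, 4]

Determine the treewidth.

4

A width-4 tree decomposition is:
Bags: B1 = {1, 2, 3, 4, 5}
Tree: (single bag)
With just one bag of size 5, the width is 5 − 1 = 4, so tw(G) ≤ 4. Conversely, {1, 2, 3, 4, 5} is a clique of size 5, and the vertices of any clique must share a bag in every tree decomposition; so some bag has ≥ 5 vertices and tw(G) ≥ 4. Therefore the treewidth is 4.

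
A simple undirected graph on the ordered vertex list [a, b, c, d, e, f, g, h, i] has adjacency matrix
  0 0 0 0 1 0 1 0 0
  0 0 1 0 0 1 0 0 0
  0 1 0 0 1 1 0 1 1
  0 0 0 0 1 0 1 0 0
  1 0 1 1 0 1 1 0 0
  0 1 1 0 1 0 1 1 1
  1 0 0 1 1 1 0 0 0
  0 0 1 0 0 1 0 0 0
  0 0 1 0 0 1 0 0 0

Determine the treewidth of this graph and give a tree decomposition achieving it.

Every bag has size at most 3, so the width is 3 − 1 = 2 and tw(G) ≤ 2. For the lower bound, the 3 vertices {d, e, g} are pairwise adjacent, and any tree decomposition puts a clique entirely inside one bag — forcing width ≥ 2. The upper and lower bounds meet at 2, so that is the treewidth.

Treewidth 2.
Bags: B1 = {c, e, f}  B2 = {e, f, g}  B3 = {d, e, g}  B4 = {b, c, f}  B5 = {c, f, i}  B6 = {c, f, h}  B7 = {a, e, g}
Tree: B1–B2, B2–B3, B1–B4, B1–B5, B4–B6, B3–B7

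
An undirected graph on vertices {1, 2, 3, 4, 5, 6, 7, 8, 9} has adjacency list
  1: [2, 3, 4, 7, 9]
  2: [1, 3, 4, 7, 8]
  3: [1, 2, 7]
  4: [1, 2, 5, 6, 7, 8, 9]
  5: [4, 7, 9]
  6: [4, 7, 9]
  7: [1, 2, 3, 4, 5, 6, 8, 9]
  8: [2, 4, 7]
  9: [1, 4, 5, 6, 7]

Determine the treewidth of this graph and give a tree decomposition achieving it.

Each bag holds 4 vertices, so the decomposition has width 3, which upper-bounds the treewidth. On the other hand G contains the 4-clique {1, 2, 3, 7}. A clique must lie in a single bag of any decomposition, so no decomposition can have width below 3. Hence tw(G) = 3 exactly.

Treewidth 3.
Bags: B1 = {1, 4, 7, 9}  B2 = {4, 5, 7, 9}  B3 = {1, 2, 4, 7}  B4 = {1, 2, 3, 7}  B5 = {2, 4, 7, 8}  B6 = {4, 6, 7, 9}
Tree: B1–B2, B1–B3, B3–B4, B3–B5, B2–B6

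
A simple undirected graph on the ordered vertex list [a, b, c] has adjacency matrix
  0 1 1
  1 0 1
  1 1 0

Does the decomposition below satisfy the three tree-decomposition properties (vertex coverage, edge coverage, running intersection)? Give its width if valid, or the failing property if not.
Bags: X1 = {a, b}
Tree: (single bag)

A tree decomposition must satisfy three properties: every vertex lies in some bag; for every edge, both endpoints lie together in some bag; and for every vertex, the bags containing it form a connected subtree. Here vertex c appears in no bag, so the decomposition is invalid.

No — vertex c appears in no bag.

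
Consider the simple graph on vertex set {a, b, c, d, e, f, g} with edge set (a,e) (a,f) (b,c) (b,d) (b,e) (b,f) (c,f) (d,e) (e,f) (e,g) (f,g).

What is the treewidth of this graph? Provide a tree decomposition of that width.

Each bag holds 3 vertices, so the decomposition has width 2, which upper-bounds the treewidth. On the other hand G contains the 3-clique {b, d, e}. A clique must lie in a single bag of any decomposition, so no decomposition can have width below 2. Therefore the treewidth is 2.

Treewidth 2.
One such decomposition:
Bags: B1 = {b, e, f}  B2 = {a, e, f}  B3 = {b, d, e}  B4 = {b, c, f}  B5 = {e, f, g}
Tree: B1–B2, B1–B3, B1–B4, B2–B5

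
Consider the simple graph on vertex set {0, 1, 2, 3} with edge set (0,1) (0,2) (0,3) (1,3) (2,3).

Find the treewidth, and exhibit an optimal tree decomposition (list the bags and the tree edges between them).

Treewidth 2.
Bags: B1 = {0, 1, 3}  B2 = {0, 2, 3}
Tree: B1–B2

The largest bag has 3 vertices, giving width 2; this decomposition certifies tw(G) ≤ 2. Conversely, {0, 1, 3} is a clique of size 3, and the vertices of any clique must share a bag in every tree decomposition; so some bag has ≥ 3 vertices and tw(G) ≥ 2. Therefore the treewidth is 2.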